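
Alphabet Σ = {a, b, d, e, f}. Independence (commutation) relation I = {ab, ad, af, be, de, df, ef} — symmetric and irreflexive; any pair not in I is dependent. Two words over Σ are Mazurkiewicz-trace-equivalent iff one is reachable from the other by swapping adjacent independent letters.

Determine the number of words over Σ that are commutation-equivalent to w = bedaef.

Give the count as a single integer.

0(b) covers ∅
1(e) covers ∅
2(d) covers 0:b
3(a) covers 1:e
4(e) covers 3:a
5(f) covers 0:b
floor of heap: 0:b, 1:e
completions by unplaced set U, small U first (add the entries for U minus each lowest piece of U):
  |U|=1: {2}:1  {4}:1  {5}:1
  |U|=2: {2,4}:2  {2,5}:2  {3,4}:1  {4,5}:2
  |U|=3: {0,2,5}:2  {1,3,4}:1  {2,3,4}:3  {2,4,5}:6  {3,4,5}:3
  |U|=4: {0,2,4,5}:8  {1,2,3,4}:4  {1,3,4,5}:4  {2,3,4,5}:12
  start at 0(b): 20
  start at 1(e): 20
sum over floor = 40

40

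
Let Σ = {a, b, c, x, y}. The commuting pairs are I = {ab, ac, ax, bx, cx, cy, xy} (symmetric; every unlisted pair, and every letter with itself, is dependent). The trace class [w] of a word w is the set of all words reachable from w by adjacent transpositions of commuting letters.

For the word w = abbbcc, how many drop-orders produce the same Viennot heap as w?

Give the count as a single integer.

drop 0:a onto floor
drop 1:b onto floor
drop 2:b onto {1:b}
drop 3:b onto {2:b}
drop 4:c onto {3:b}
drop 5:c onto {4:c}
ground layer = {0:a, 1:b}
drop-orders for the pieces not yet dropped (sum over which currently-grounded one goes next):
  1 to go: {0} 1  {5} 1
  2 to go: {0,5} 2  {4,5} 1
  3 to go: {0,4,5} 3  {3,4,5} 1
  4 to go: {0,3,4,5} 4  {2,3,4,5} 1
  if 0:a drops first: 1 orders
  if 1:b drops first: 5 orders
heap linearizations: 6

6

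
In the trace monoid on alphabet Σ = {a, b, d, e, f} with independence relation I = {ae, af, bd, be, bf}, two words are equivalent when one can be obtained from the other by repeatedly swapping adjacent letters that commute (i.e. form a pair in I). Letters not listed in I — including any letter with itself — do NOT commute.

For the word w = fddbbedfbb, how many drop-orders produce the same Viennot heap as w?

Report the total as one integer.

210

#0=f has no predecessor
#1=d depends on [0:f]
#2=d depends on [1:d]
#3=b has no predecessor
#4=b depends on [3:b]
#5=e depends on [2:d]
#6=d depends on [5:e]
#7=f depends on [6:d]
#8=b depends on [4:b]
#9=b depends on [8:b]
sources: [0:f, 3:b]
N(rest) = Σ N(rest − s) over sources s of rest; N(one piece) = 1:
  size 1 → [7]=1  [9]=1
  size 2 → [6,7]=1  [7,9]=2  [8,9]=1
  size 3 → [4,8,9]=1  [5,6,7]=1  [6,7,9]=3  [7,8,9]=3
  size 4 → [2,5,6,7]=1  [3,4,8,9]=1  [4,7,8,9]=4  [5,6,7,9]=4  [6,7,8,9]=6
  size 5 → [1,2,5,6,7]=1  [2,5,6,7,9]=5  [3,4,7,8,9]=5  [4,6,7,8,9]=10  [5,6,7,8,9]=10
  size 6 → [0,1,2,5,6,7]=1  [1,2,5,6,7,9]=6  [2,5,6,7,8,9]=15  [3,4,6,7,8,9]=15  [4,5,6,7,8,9]=20
  size 7 → [0,1,2,5,6,7,9]=7  [1,2,5,6,7,8,9]=21  [2,4,5,6,7,8,9]=35  [3,4,5,6,7,8,9]=35
  size 8 → [0,1,2,5,6,7,8,9]=28  [1,2,4,5,6,7,8,9]=56  [2,3,4,5,6,7,8,9]=70
  first=0(f) contributes 126
  first=3(b) contributes 84
|[w]| = 210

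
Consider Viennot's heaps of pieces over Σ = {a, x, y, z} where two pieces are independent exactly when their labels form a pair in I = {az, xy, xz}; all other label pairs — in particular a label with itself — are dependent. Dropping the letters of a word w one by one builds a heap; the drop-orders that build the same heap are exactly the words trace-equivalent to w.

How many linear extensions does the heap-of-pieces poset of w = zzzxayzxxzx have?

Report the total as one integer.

drop 0:z onto floor
drop 1:z onto {0:z}
drop 2:z onto {1:z}
drop 3:x onto floor
drop 4:a onto {3:x}
drop 5:y onto {2:z, 4:a}
drop 6:z onto {5:y}
drop 7:x onto {4:a}
drop 8:x onto {7:x}
drop 9:z onto {6:z}
drop 10:x onto {8:x}
ground layer = {0:z, 3:x}
drop-orders for the pieces not yet dropped (sum over which currently-grounded one goes next):
  1 to go: {9} 1  {10} 1
  2 to go: {6,9} 1  {8,10} 1  {9,10} 2
  3 to go: {5,6,9} 1  {6,9,10} 3  {7,8,10} 1  {8,9,10} 3
  4 to go: {2,5,6,9} 1  {5,6,9,10} 4  {6,8,9,10} 6  {7,8,9,10} 4
  5 to go: {1,2,5,6,9} 1  {2,5,6,9,10} 5  {5,6,8,9,10} 10  {6,7,8,9,10} 10
  6 to go: {0,1,2,5,6,9} 1  {1,2,5,6,9,10} 6  {2,5,6,8,9,10} 15  {5,6,7,8,9,10} 20
  7 to go: {0,1,2,5,6,9,10} 7  {1,2,5,6,8,9,10} 21  {2,5,6,7,8,9,10} 35  {4,5,6,7,8,9,10} 20
  8 to go: {0,1,2,5,6,8,9,10} 28  {1,2,5,6,7,8,9,10} 56  {2,4,5,6,7,8,9,10} 55  {3,4,5,6,7,8,9,10} 20
  9 to go: {0,1,2,5,6,7,8,9,10} 84  {1,2,4,5,6,7,8,9,10} 111  {2,3,4,5,6,7,8,9,10} 75
  if 0:z drops first: 186 orders
  if 3:x drops first: 195 orders
heap linearizations: 381

381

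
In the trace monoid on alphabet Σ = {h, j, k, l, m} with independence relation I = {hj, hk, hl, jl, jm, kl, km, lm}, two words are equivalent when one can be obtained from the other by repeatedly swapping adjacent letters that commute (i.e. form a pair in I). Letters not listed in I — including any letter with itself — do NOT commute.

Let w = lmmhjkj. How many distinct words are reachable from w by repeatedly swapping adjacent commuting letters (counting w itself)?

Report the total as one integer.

#0=l has no predecessor
#1=m has no predecessor
#2=m depends on [1:m]
#3=h depends on [2:m]
#4=j has no predecessor
#5=k depends on [4:j]
#6=j depends on [5:k]
sources: [0:l, 1:m, 4:j]
N(rest) = Σ N(rest − s) over sources s of rest; N(one piece) = 1:
  size 1 → [0]=1  [3]=1  [6]=1
  size 2 → [0,3]=2  [0,6]=2  [2,3]=1  [3,6]=2  [5,6]=1
  size 3 → [0,2,3]=3  [0,3,6]=6  [0,5,6]=3  [1,2,3]=1  [2,3,6]=3  [3,5,6]=3  [4,5,6]=1
  size 4 → [0,1,2,3]=4  [0,2,3,6]=12  [0,3,5,6]=12  [0,4,5,6]=4  [1,2,3,6]=4  [2,3,5,6]=6  [3,4,5,6]=4
  size 5 → [0,1,2,3,6]=20  [0,2,3,5,6]=30  [0,3,4,5,6]=20  [1,2,3,5,6]=10  [2,3,4,5,6]=10
  first=0(l) contributes 20
  first=1(m) contributes 60
  first=4(j) contributes 60
|[w]| = 140

140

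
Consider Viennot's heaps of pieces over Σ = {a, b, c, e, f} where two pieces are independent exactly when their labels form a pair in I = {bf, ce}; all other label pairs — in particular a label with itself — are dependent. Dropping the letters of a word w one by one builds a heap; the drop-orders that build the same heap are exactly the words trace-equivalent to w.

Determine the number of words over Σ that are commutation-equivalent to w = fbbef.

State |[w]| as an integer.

3

0(f) covers ∅
1(b) covers ∅
2(b) covers 1:b
3(e) covers 0:f, 2:b
4(f) covers 3:e
floor of heap: 0:f, 1:b
completions by unplaced set U, small U first (add the entries for U minus each lowest piece of U):
  |U|=1: {4}:1
  |U|=2: {3,4}:1
  |U|=3: {0,3,4}:1  {2,3,4}:1
  start at 0(f): 1
  start at 1(b): 2
sum over floor = 3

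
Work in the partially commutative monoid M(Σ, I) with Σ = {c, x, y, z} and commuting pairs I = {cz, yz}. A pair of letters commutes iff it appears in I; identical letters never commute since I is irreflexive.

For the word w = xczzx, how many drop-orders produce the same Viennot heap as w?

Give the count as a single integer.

#0=x has no predecessor
#1=c depends on [0:x]
#2=z depends on [0:x]
#3=z depends on [2:z]
#4=x depends on [1:c, 3:z]
sources: [0:x]
N(rest) = Σ N(rest − s) over sources s of rest; N(one piece) = 1:
  size 1 → [4]=1
  size 2 → [1,4]=1  [3,4]=1
  size 3 → [1,3,4]=2  [2,3,4]=1
  first=0(x) contributes 3

3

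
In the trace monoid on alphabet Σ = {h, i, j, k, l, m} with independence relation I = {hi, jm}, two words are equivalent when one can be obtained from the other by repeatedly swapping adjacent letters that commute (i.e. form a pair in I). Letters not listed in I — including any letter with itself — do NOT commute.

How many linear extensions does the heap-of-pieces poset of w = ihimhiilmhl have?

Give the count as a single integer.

drop 0:i onto floor
drop 1:h onto floor
drop 2:i onto {0:i}
drop 3:m onto {1:h, 2:i}
drop 4:h onto {3:m}
drop 5:i onto {3:m}
drop 6:i onto {5:i}
drop 7:l onto {4:h, 6:i}
drop 8:m onto {7:l}
drop 9:h onto {8:m}
drop 10:l onto {9:h}
ground layer = {0:i, 1:h}
drop-orders for the pieces not yet dropped (sum over which currently-grounded one goes next):
  1 to go: {10} 1
  2 to go: {9,10} 1
  3 to go: {8,9,10} 1
  4 to go: {7,8,9,10} 1
  5 to go: {4,7,8,9,10} 1  {6,7,8,9,10} 1
  6 to go: {4,6,7,8,9,10} 2  {5,6,7,8,9,10} 1
  7 to go: {4,5,6,7,8,9,10} 3
  8 to go: {3,4,5,6,7,8,9,10} 3
  9 to go: {1,3,4,5,6,7,8,9,10} 3  {2,3,4,5,6,7,8,9,10} 3
  if 0:i drops first: 6 orders
  if 1:h drops first: 3 orders
heap linearizations: 9

9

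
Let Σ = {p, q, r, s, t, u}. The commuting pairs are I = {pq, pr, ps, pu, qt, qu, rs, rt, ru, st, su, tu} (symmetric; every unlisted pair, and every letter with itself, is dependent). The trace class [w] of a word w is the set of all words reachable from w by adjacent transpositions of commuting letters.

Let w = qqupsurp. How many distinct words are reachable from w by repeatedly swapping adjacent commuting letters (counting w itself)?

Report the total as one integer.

0(q) covers ∅
1(q) covers 0:q
2(u) covers ∅
3(p) covers ∅
4(s) covers 1:q
5(u) covers 2:u
6(r) covers 1:q
7(p) covers 3:p
floor of heap: 0:q, 2:u, 3:p
completions by unplaced set U, small U first (add the entries for U minus each lowest piece of U):
  |U|=1: {4}:1  {5}:1  {6}:1  {7}:1
  |U|=2: {2,5}:1  {3,7}:1  {4,5}:2  {4,6}:2  {4,7}:2  {5,6}:2  {5,7}:2  {6,7}:2
  |U|=3: {1,4,6}:2  {2,4,5}:3  {2,5,6}:3  {2,5,7}:3  {3,4,7}:3  {3,5,7}:3  {3,6,7}:3  {4,5,6}:6  {4,5,7}:6  {4,6,7}:6  {5,6,7}:6
  |U|=4: {0,1,4,6}:2  {1,4,5,6}:8  {1,4,6,7}:8  {2,3,5,7}:6  {2,4,5,6}:12  {2,4,5,7}:12  {2,5,6,7}:12  {3,4,5,7}:12  {3,4,6,7}:12  {3,5,6,7}:12  {4,5,6,7}:24
  |U|=5: {0,1,4,5,6}:10  {0,1,4,6,7}:10  {1,2,4,5,6}:20  {1,3,4,6,7}:20  {1,4,5,6,7}:40  {2,3,4,5,7}:30  {2,3,5,6,7}:30  {2,4,5,6,7}:60  {3,4,5,6,7}:60
  |U|=6: {0,1,2,4,5,6}:30  {0,1,3,4,6,7}:30  {0,1,4,5,6,7}:60  {1,2,4,5,6,7}:120  {1,3,4,5,6,7}:120  {2,3,4,5,6,7}:180
  start at 0(q): 420
  start at 2(u): 210
  start at 3(p): 210
sum over floor = 840

840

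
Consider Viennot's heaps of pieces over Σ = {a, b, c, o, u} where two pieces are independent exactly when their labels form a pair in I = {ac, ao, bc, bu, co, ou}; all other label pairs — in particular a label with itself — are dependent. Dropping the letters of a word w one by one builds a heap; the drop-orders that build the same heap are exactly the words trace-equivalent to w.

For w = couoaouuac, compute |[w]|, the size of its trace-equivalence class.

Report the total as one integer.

240

drop 0:c onto floor
drop 1:o onto floor
drop 2:u onto {0:c}
drop 3:o onto {1:o}
drop 4:a onto {2:u}
drop 5:o onto {3:o}
drop 6:u onto {4:a}
drop 7:u onto {6:u}
drop 8:a onto {7:u}
drop 9:c onto {7:u}
ground layer = {0:c, 1:o}
drop-orders for the pieces not yet dropped (sum over which currently-grounded one goes next):
  1 to go: {5} 1  {8} 1  {9} 1
  2 to go: {3,5} 1  {5,8} 2  {5,9} 2  {8,9} 2
  3 to go: {1,3,5} 1  {3,5,8} 3  {3,5,9} 3  {5,8,9} 6  {7,8,9} 2
  4 to go: {1,3,5,8} 4  {1,3,5,9} 4  {3,5,8,9} 12  {5,7,8,9} 8  {6,7,8,9} 2
  5 to go: {1,3,5,8,9} 20  {3,5,7,8,9} 20  {4,6,7,8,9} 2  {5,6,7,8,9} 10
  6 to go: {1,3,5,7,8,9} 40  {2,4,6,7,8,9} 2  {3,5,6,7,8,9} 30  {4,5,6,7,8,9} 12
  7 to go: {0,2,4,6,7,8,9} 2  {1,3,5,6,7,8,9} 70  {2,4,5,6,7,8,9} 14  {3,4,5,6,7,8,9} 42
  8 to go: {0,2,4,5,6,7,8,9} 16  {1,3,4,5,6,7,8,9} 112  {2,3,4,5,6,7,8,9} 56
  if 0:c drops first: 168 orders
  if 1:o drops first: 72 orders
heap linearizations: 240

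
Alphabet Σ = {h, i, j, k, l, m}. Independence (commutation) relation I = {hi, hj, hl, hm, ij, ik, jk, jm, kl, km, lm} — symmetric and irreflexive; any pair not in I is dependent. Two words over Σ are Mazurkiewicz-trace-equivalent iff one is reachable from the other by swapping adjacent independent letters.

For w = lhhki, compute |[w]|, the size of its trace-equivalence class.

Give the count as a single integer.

10

#0=l has no predecessor
#1=h has no predecessor
#2=h depends on [1:h]
#3=k depends on [2:h]
#4=i depends on [0:l]
sources: [0:l, 1:h]
N(rest) = Σ N(rest − s) over sources s of rest; N(one piece) = 1:
  size 1 → [3]=1  [4]=1
  size 2 → [0,4]=1  [2,3]=1  [3,4]=2
  size 3 → [0,3,4]=3  [1,2,3]=1  [2,3,4]=3
  first=0(l) contributes 4
  first=1(h) contributes 6
|[w]| = 10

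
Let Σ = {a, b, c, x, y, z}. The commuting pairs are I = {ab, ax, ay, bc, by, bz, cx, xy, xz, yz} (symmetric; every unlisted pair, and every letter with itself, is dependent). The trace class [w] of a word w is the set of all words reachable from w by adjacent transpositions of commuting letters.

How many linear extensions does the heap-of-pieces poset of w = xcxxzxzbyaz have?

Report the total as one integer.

2310

piece 0:x — minimal
piece 1:c — minimal
piece 2:x rests on {0:x}
piece 3:x rests on {2:x}
piece 4:z rests on {1:c}
piece 5:x rests on {3:x}
piece 6:z rests on {4:z}
piece 7:b rests on {5:x}
piece 8:y rests on {1:c}
piece 9:a rests on {6:z}
piece 10:z rests on {9:a}
minimal pieces: {0:x, 1:c}
ways to finish when only these pieces remain (= sum over removing one remaining piece with nothing left below it):
  1 left: {7}→1  {8}→1  {10}→1
  2 left: {5,7}→1  {7,8}→2  {7,10}→2  {8,10}→2  {9,10}→1
  3 left: {3,5,7}→1  {5,7,8}→3  {5,7,10}→3  {6,9,10}→1  {7,8,10}→6  {7,9,10}→3  {8,9,10}→3
  4 left: {2,3,5,7}→1  {3,5,7,8}→4  {3,5,7,10}→4  {4,6,9,10}→1  {5,7,8,10}→12  {5,7,9,10}→6  {6,7,9,10}→4  {6,8,9,10}→4  {7,8,9,10}→12
  5 left: {0,2,3,5,7}→1  {2,3,5,7,8}→5  {2,3,5,7,10}→5  {3,5,7,8,10}→20  {3,5,7,9,10}→10  {4,6,7,9,10}→5  {4,6,8,9,10}→5  {5,6,7,9,10}→10  {5,7,8,9,10}→30  {6,7,8,9,10}→20
  6 left: {0,2,3,5,7,8}→6  {0,2,3,5,7,10}→6  {1,4,6,8,9,10}→5  {2,3,5,7,8,10}→30  {2,3,5,7,9,10}→15  {3,5,6,7,9,10}→20  {3,5,7,8,9,10}→60  {4,5,6,7,9,10}→15  {4,6,7,8,9,10}→30  {5,6,7,8,9,10}→60
  7 left: {0,2,3,5,7,8,10}→42  {0,2,3,5,7,9,10}→21  {1,4,6,7,8,9,10}→35  {2,3,5,6,7,9,10}→35  {2,3,5,7,8,9,10}→105  {3,4,5,6,7,9,10}→35  {3,5,6,7,8,9,10}→140  {4,5,6,7,8,9,10}→105
  8 left: {0,2,3,5,6,7,9,10}→56  {0,2,3,5,7,8,9,10}→168  {1,4,5,6,7,8,9,10}→140  {2,3,4,5,6,7,9,10}→70  {2,3,5,6,7,8,9,10}→280  {3,4,5,6,7,8,9,10}→280
  9 left: {0,2,3,4,5,6,7,9,10}→126  {0,2,3,5,6,7,8,9,10}→504  {1,3,4,5,6,7,8,9,10}→420  {2,3,4,5,6,7,8,9,10}→630
  placing 0:x first → 1050 extensions
  placing 1:c first → 1260 extensions
total linear extensions = 2310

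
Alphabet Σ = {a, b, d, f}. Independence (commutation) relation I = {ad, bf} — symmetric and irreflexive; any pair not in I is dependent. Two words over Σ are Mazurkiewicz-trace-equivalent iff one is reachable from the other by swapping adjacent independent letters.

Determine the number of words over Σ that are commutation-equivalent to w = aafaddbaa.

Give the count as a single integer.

piece 0:a — minimal
piece 1:a rests on {0:a}
piece 2:f rests on {1:a}
piece 3:a rests on {2:f}
piece 4:d rests on {2:f}
piece 5:d rests on {4:d}
piece 6:b rests on {3:a, 5:d}
piece 7:a rests on {6:b}
piece 8:a rests on {7:a}
minimal pieces: {0:a}
ways to finish when only these pieces remain (= sum over removing one remaining piece with nothing left below it):
  1 left: {8}→1
  2 left: {7,8}→1
  3 left: {6,7,8}→1
  4 left: {3,6,7,8}→1  {5,6,7,8}→1
  5 left: {3,5,6,7,8}→2  {4,5,6,7,8}→1
  6 left: {3,4,5,6,7,8}→3
  7 left: {2,3,4,5,6,7,8}→3
  placing 0:a first → 3 extensions

3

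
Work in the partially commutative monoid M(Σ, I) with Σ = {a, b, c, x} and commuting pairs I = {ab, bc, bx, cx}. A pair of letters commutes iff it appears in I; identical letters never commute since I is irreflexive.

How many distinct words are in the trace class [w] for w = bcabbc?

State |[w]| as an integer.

20

#0=b has no predecessor
#1=c has no predecessor
#2=a depends on [1:c]
#3=b depends on [0:b]
#4=b depends on [3:b]
#5=c depends on [2:a]
sources: [0:b, 1:c]
N(rest) = Σ N(rest − s) over sources s of rest; N(one piece) = 1:
  size 1 → [4]=1  [5]=1
  size 2 → [2,5]=1  [3,4]=1  [4,5]=2
  size 3 → [0,3,4]=1  [1,2,5]=1  [2,4,5]=3  [3,4,5]=3
  size 4 → [0,3,4,5]=4  [1,2,4,5]=4  [2,3,4,5]=6
  first=0(b) contributes 10
  first=1(c) contributes 10
|[w]| = 20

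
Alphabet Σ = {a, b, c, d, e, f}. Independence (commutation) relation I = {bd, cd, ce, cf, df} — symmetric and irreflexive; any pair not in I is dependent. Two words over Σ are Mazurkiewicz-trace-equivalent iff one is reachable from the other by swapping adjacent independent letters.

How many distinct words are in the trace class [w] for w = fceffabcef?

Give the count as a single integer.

#0=f has no predecessor
#1=c has no predecessor
#2=e depends on [0:f]
#3=f depends on [2:e]
#4=f depends on [3:f]
#5=a depends on [1:c, 4:f]
#6=b depends on [5:a]
#7=c depends on [6:b]
#8=e depends on [6:b]
#9=f depends on [8:e]
sources: [0:f, 1:c]
N(rest) = Σ N(rest − s) over sources s of rest; N(one piece) = 1:
  size 1 → [7]=1  [9]=1
  size 2 → [7,9]=2  [8,9]=1
  size 3 → [7,8,9]=3
  size 4 → [6,7,8,9]=3
  size 5 → [5,6,7,8,9]=3
  size 6 → [1,5,6,7,8,9]=3  [4,5,6,7,8,9]=3
  size 7 → [1,4,5,6,7,8,9]=6  [3,4,5,6,7,8,9]=3
  size 8 → [1,3,4,5,6,7,8,9]=9  [2,3,4,5,6,7,8,9]=3
  first=0(f) contributes 12
  first=1(c) contributes 3
|[w]| = 15

15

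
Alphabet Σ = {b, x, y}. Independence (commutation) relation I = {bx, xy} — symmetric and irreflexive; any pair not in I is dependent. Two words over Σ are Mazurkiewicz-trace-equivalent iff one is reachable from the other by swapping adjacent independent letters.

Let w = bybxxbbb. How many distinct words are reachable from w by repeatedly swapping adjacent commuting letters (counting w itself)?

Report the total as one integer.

28

drop 0:b onto floor
drop 1:y onto {0:b}
drop 2:b onto {1:y}
drop 3:x onto floor
drop 4:x onto {3:x}
drop 5:b onto {2:b}
drop 6:b onto {5:b}
drop 7:b onto {6:b}
ground layer = {0:b, 3:x}
drop-orders for the pieces not yet dropped (sum over which currently-grounded one goes next):
  1 to go: {4} 1  {7} 1
  2 to go: {3,4} 1  {4,7} 2  {6,7} 1
  3 to go: {3,4,7} 3  {4,6,7} 3  {5,6,7} 1
  4 to go: {2,5,6,7} 1  {3,4,6,7} 6  {4,5,6,7} 4
  5 to go: {1,2,5,6,7} 1  {2,4,5,6,7} 5  {3,4,5,6,7} 10
  6 to go: {0,1,2,5,6,7} 1  {1,2,4,5,6,7} 6  {2,3,4,5,6,7} 15
  if 0:b drops first: 21 orders
  if 3:x drops first: 7 orders
heap linearizations: 28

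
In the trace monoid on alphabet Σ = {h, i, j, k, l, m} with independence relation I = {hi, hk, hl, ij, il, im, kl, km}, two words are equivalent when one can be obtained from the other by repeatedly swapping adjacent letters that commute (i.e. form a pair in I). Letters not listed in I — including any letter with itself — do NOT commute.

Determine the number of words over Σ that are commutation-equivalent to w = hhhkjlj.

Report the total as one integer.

piece 0:h — minimal
piece 1:h rests on {0:h}
piece 2:h rests on {1:h}
piece 3:k — minimal
piece 4:j rests on {2:h, 3:k}
piece 5:l rests on {4:j}
piece 6:j rests on {5:l}
minimal pieces: {0:h, 3:k}
ways to finish when only these pieces remain (= sum over removing one remaining piece with nothing left below it):
  1 left: {6}→1
  2 left: {5,6}→1
  3 left: {4,5,6}→1
  4 left: {2,4,5,6}→1  {3,4,5,6}→1
  5 left: {1,2,4,5,6}→1  {2,3,4,5,6}→2
  placing 0:h first → 3 extensions
  placing 3:k first → 1 extensions
total linear extensions = 4

4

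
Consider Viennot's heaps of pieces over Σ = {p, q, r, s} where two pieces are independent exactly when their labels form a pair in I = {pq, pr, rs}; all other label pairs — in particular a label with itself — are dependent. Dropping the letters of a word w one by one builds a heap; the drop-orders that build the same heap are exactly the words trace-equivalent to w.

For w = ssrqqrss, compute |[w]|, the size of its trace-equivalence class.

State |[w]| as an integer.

9

#0=s has no predecessor
#1=s depends on [0:s]
#2=r has no predecessor
#3=q depends on [1:s, 2:r]
#4=q depends on [3:q]
#5=r depends on [4:q]
#6=s depends on [4:q]
#7=s depends on [6:s]
sources: [0:s, 2:r]
N(rest) = Σ N(rest − s) over sources s of rest; N(one piece) = 1:
  size 1 → [5]=1  [7]=1
  size 2 → [5,7]=2  [6,7]=1
  size 3 → [5,6,7]=3
  size 4 → [4,5,6,7]=3
  size 5 → [3,4,5,6,7]=3
  size 6 → [1,3,4,5,6,7]=3  [2,3,4,5,6,7]=3
  first=0(s) contributes 6
  first=2(r) contributes 3
|[w]| = 9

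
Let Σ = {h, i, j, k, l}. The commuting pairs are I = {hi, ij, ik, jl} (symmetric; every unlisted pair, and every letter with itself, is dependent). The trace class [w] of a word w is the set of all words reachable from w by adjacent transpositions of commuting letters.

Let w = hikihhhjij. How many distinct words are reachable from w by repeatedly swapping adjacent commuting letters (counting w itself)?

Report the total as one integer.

120

#0=h has no predecessor
#1=i has no predecessor
#2=k depends on [0:h]
#3=i depends on [1:i]
#4=h depends on [2:k]
#5=h depends on [4:h]
#6=h depends on [5:h]
#7=j depends on [6:h]
#8=i depends on [3:i]
#9=j depends on [7:j]
sources: [0:h, 1:i]
N(rest) = Σ N(rest − s) over sources s of rest; N(one piece) = 1:
  size 1 → [8]=1  [9]=1
  size 2 → [3,8]=1  [7,9]=1  [8,9]=2
  size 3 → [1,3,8]=1  [3,8,9]=3  [6,7,9]=1  [7,8,9]=3
  size 4 → [1,3,8,9]=4  [3,7,8,9]=6  [5,6,7,9]=1  [6,7,8,9]=4
  size 5 → [1,3,7,8,9]=10  [3,6,7,8,9]=10  [4,5,6,7,9]=1  [5,6,7,8,9]=5
  size 6 → [1,3,6,7,8,9]=20  [2,4,5,6,7,9]=1  [3,5,6,7,8,9]=15  [4,5,6,7,8,9]=6
  size 7 → [0,2,4,5,6,7,9]=1  [1,3,5,6,7,8,9]=35  [2,4,5,6,7,8,9]=7  [3,4,5,6,7,8,9]=21
  size 8 → [0,2,4,5,6,7,8,9]=8  [1,3,4,5,6,7,8,9]=56  [2,3,4,5,6,7,8,9]=28
  first=0(h) contributes 84
  first=1(i) contributes 36
|[w]| = 120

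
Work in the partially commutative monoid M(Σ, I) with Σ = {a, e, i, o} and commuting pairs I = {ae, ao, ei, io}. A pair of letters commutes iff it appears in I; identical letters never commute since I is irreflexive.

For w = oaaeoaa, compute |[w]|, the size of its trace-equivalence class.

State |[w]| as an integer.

0(o) covers ∅
1(a) covers ∅
2(a) covers 1:a
3(e) covers 0:o
4(o) covers 3:e
5(a) covers 2:a
6(a) covers 5:a
floor of heap: 0:o, 1:a
completions by unplaced set U, small U first (add the entries for U minus each lowest piece of U):
  |U|=1: {4}:1  {6}:1
  |U|=2: {3,4}:1  {4,6}:2  {5,6}:1
  |U|=3: {0,3,4}:1  {2,5,6}:1  {3,4,6}:3  {4,5,6}:3
  |U|=4: {0,3,4,6}:4  {1,2,5,6}:1  {2,4,5,6}:4  {3,4,5,6}:6
  |U|=5: {0,3,4,5,6}:10  {1,2,4,5,6}:5  {2,3,4,5,6}:10
  start at 0(o): 15
  start at 1(a): 20
sum over floor = 35

35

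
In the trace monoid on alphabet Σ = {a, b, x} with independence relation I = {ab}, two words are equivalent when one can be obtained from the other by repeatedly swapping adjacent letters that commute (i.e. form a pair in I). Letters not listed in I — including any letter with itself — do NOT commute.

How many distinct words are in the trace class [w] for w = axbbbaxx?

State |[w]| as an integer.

4

drop 0:a onto floor
drop 1:x onto {0:a}
drop 2:b onto {1:x}
drop 3:b onto {2:b}
drop 4:b onto {3:b}
drop 5:a onto {1:x}
drop 6:x onto {4:b, 5:a}
drop 7:x onto {6:x}
ground layer = {0:a}
drop-orders for the pieces not yet dropped (sum over which currently-grounded one goes next):
  1 to go: {7} 1
  2 to go: {6,7} 1
  3 to go: {4,6,7} 1  {5,6,7} 1
  4 to go: {3,4,6,7} 1  {4,5,6,7} 2
  5 to go: {2,3,4,6,7} 1  {3,4,5,6,7} 3
  6 to go: {2,3,4,5,6,7} 4
  if 0:a drops first: 4 orders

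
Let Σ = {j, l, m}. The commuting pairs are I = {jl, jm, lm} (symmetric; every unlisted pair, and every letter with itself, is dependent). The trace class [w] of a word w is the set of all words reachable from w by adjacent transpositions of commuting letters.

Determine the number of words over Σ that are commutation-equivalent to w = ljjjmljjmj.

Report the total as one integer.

piece 0:l — minimal
piece 1:j — minimal
piece 2:j rests on {1:j}
piece 3:j rests on {2:j}
piece 4:m — minimal
piece 5:l rests on {0:l}
piece 6:j rests on {3:j}
piece 7:j rests on {6:j}
piece 8:m rests on {4:m}
piece 9:j rests on {7:j}
minimal pieces: {0:l, 1:j, 4:m}
ways to finish when only these pieces remain (= sum over removing one remaining piece with nothing left below it):
  1 left: {5}→1  {8}→1  {9}→1
  2 left: {0,5}→1  {4,8}→1  {5,8}→2  {5,9}→2  {7,9}→1  {8,9}→2
  3 left: {0,5,8}→3  {0,5,9}→3  {4,5,8}→3  {4,8,9}→3  {5,7,9}→3  {5,8,9}→6  {6,7,9}→1  {7,8,9}→3
  4 left: {0,4,5,8}→6  {0,5,7,9}→6  {0,5,8,9}→12  {3,6,7,9}→1  {4,5,8,9}→12  {4,7,8,9}→6  {5,6,7,9}→4  {5,7,8,9}→12  {6,7,8,9}→4
  5 left: {0,4,5,8,9}→30  {0,5,6,7,9}→10  {0,5,7,8,9}→30  {2,3,6,7,9}→1  {3,5,6,7,9}→5  {3,6,7,8,9}→5  {4,5,7,8,9}→30  {4,6,7,8,9}→10  {5,6,7,8,9}→20
  6 left: {0,3,5,6,7,9}→15  {0,4,5,7,8,9}→90  {0,5,6,7,8,9}→60  {1,2,3,6,7,9}→1  {2,3,5,6,7,9}→6  {2,3,6,7,8,9}→6  {3,4,6,7,8,9}→15  {3,5,6,7,8,9}→30  {4,5,6,7,8,9}→60
  7 left: {0,2,3,5,6,7,9}→21  {0,3,5,6,7,8,9}→105  {0,4,5,6,7,8,9}→210  {1,2,3,5,6,7,9}→7  {1,2,3,6,7,8,9}→7  {2,3,4,6,7,8,9}→21  {2,3,5,6,7,8,9}→42  {3,4,5,6,7,8,9}→105
  8 left: {0,1,2,3,5,6,7,9}→28  {0,2,3,5,6,7,8,9}→168  {0,3,4,5,6,7,8,9}→420  {1,2,3,4,6,7,8,9}→28  {1,2,3,5,6,7,8,9}→56  {2,3,4,5,6,7,8,9}→168
  placing 0:l first → 252 extensions
  placing 1:j first → 756 extensions
  placing 4:m first → 252 extensions
total linear extensions = 1260

1260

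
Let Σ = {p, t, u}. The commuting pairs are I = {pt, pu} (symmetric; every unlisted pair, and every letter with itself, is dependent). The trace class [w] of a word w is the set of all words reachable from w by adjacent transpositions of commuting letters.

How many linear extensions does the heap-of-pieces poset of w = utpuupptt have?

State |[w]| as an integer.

0(u) covers ∅
1(t) covers 0:u
2(p) covers ∅
3(u) covers 1:t
4(u) covers 3:u
5(p) covers 2:p
6(p) covers 5:p
7(t) covers 4:u
8(t) covers 7:t
floor of heap: 0:u, 2:p
completions by unplaced set U, small U first (add the entries for U minus each lowest piece of U):
  |U|=1: {6}:1  {8}:1
  |U|=2: {5,6}:1  {6,8}:2  {7,8}:1
  |U|=3: {2,5,6}:1  {4,7,8}:1  {5,6,8}:3  {6,7,8}:3
  |U|=4: {2,5,6,8}:4  {3,4,7,8}:1  {4,6,7,8}:4  {5,6,7,8}:6
  |U|=5: {1,3,4,7,8}:1  {2,5,6,7,8}:10  {3,4,6,7,8}:5  {4,5,6,7,8}:10
  |U|=6: {0,1,3,4,7,8}:1  {1,3,4,6,7,8}:6  {2,4,5,6,7,8}:20  {3,4,5,6,7,8}:15
  |U|=7: {0,1,3,4,6,7,8}:7  {1,3,4,5,6,7,8}:21  {2,3,4,5,6,7,8}:35
  start at 0(u): 56
  start at 2(p): 28
sum over floor = 84

84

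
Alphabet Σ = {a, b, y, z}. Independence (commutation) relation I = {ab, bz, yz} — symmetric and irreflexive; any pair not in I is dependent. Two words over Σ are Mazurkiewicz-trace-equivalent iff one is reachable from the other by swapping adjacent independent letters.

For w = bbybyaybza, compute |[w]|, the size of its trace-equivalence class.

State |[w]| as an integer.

5

drop 0:b onto floor
drop 1:b onto {0:b}
drop 2:y onto {1:b}
drop 3:b onto {2:y}
drop 4:y onto {3:b}
drop 5:a onto {4:y}
drop 6:y onto {5:a}
drop 7:b onto {6:y}
drop 8:z onto {5:a}
drop 9:a onto {6:y, 8:z}
ground layer = {0:b}
drop-orders for the pieces not yet dropped (sum over which currently-grounded one goes next):
  1 to go: {7} 1  {9} 1
  2 to go: {7,9} 2  {8,9} 1
  3 to go: {6,7,9} 2  {7,8,9} 3
  4 to go: {6,7,8,9} 5
  5 to go: {5,6,7,8,9} 5
  6 to go: {4,5,6,7,8,9} 5
  7 to go: {3,4,5,6,7,8,9} 5
  8 to go: {2,3,4,5,6,7,8,9} 5
  if 0:b drops first: 5 orders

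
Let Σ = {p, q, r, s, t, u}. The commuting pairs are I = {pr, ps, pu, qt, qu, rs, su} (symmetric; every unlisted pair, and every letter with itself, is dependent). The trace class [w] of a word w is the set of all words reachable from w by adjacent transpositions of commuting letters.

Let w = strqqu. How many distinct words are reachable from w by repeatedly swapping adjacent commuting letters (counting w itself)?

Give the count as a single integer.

3

0(s) covers ∅
1(t) covers 0:s
2(r) covers 1:t
3(q) covers 2:r
4(q) covers 3:q
5(u) covers 2:r
floor of heap: 0:s
completions by unplaced set U, small U first (add the entries for U minus each lowest piece of U):
  |U|=1: {4}:1  {5}:1
  |U|=2: {3,4}:1  {4,5}:2
  |U|=3: {3,4,5}:3
  |U|=4: {2,3,4,5}:3
  start at 0(s): 3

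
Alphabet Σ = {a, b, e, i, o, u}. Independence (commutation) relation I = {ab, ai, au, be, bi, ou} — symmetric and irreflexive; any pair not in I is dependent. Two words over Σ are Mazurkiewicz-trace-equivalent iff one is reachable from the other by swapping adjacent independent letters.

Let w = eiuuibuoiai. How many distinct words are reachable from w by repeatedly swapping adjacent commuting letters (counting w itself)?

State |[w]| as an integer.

drop 0:e onto floor
drop 1:i onto {0:e}
drop 2:u onto {1:i}
drop 3:u onto {2:u}
drop 4:i onto {3:u}
drop 5:b onto {3:u}
drop 6:u onto {4:i, 5:b}
drop 7:o onto {4:i, 5:b}
drop 8:i onto {6:u, 7:o}
drop 9:a onto {7:o}
drop 10:i onto {8:i}
ground layer = {0:e}
drop-orders for the pieces not yet dropped (sum over which currently-grounded one goes next):
  1 to go: {9} 1  {10} 1
  2 to go: {8,10} 1  {9,10} 2
  3 to go: {6,8,10} 1  {8,9,10} 3
  4 to go: {6,8,9,10} 4  {7,8,9,10} 3
  5 to go: {6,7,8,9,10} 7
  6 to go: {4,6,7,8,9,10} 7  {5,6,7,8,9,10} 7
  7 to go: {4,5,6,7,8,9,10} 14
  8 to go: {3,4,5,6,7,8,9,10} 14
  9 to go: {2,3,4,5,6,7,8,9,10} 14
  if 0:e drops first: 14 orders

14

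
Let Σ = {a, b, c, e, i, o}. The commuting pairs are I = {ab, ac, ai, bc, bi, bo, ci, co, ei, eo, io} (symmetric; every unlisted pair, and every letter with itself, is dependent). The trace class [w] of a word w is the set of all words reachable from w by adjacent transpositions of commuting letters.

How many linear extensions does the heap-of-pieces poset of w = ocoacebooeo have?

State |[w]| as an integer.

0(o) covers ∅
1(c) covers ∅
2(o) covers 0:o
3(a) covers 2:o
4(c) covers 1:c
5(e) covers 3:a, 4:c
6(b) covers 5:e
7(o) covers 3:a
8(o) covers 7:o
9(e) covers 6:b
10(o) covers 8:o
floor of heap: 0:o, 1:c
completions by unplaced set U, small U first (add the entries for U minus each lowest piece of U):
  |U|=1: {9}:1  {10}:1
  |U|=2: {6,9}:1  {8,10}:1  {9,10}:2
  |U|=3: {5,6,9}:1  {6,9,10}:3  {7,8,10}:1  {8,9,10}:3
  |U|=4: {4,5,6,9}:1  {5,6,9,10}:4  {6,8,9,10}:6  {7,8,9,10}:4
  |U|=5: {1,4,5,6,9}:1  {4,5,6,9,10}:5  {5,6,8,9,10}:10  {6,7,8,9,10}:10
  |U|=6: {1,4,5,6,9,10}:6  {4,5,6,8,9,10}:15  {5,6,7,8,9,10}:20
  |U|=7: {1,4,5,6,8,9,10}:21  {3,5,6,7,8,9,10}:20  {4,5,6,7,8,9,10}:35
  |U|=8: {1,4,5,6,7,8,9,10}:56  {2,3,5,6,7,8,9,10}:20  {3,4,5,6,7,8,9,10}:55
  |U|=9: {0,2,3,5,6,7,8,9,10}:20  {1,3,4,5,6,7,8,9,10}:111  {2,3,4,5,6,7,8,9,10}:75
  start at 0(o): 186
  start at 1(c): 95
sum over floor = 281

281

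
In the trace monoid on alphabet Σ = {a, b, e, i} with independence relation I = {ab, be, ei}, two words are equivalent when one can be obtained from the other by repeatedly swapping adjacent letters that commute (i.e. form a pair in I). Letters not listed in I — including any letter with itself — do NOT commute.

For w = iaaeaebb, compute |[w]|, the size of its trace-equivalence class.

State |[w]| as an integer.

21

drop 0:i onto floor
drop 1:a onto {0:i}
drop 2:a onto {1:a}
drop 3:e onto {2:a}
drop 4:a onto {3:e}
drop 5:e onto {4:a}
drop 6:b onto {0:i}
drop 7:b onto {6:b}
ground layer = {0:i}
drop-orders for the pieces not yet dropped (sum over which currently-grounded one goes next):
  1 to go: {5} 1  {7} 1
  2 to go: {4,5} 1  {5,7} 2  {6,7} 1
  3 to go: {3,4,5} 1  {4,5,7} 3  {5,6,7} 3
  4 to go: {2,3,4,5} 1  {3,4,5,7} 4  {4,5,6,7} 6
  5 to go: {1,2,3,4,5} 1  {2,3,4,5,7} 5  {3,4,5,6,7} 10
  6 to go: {1,2,3,4,5,7} 6  {2,3,4,5,6,7} 15
  if 0:i drops first: 21 orders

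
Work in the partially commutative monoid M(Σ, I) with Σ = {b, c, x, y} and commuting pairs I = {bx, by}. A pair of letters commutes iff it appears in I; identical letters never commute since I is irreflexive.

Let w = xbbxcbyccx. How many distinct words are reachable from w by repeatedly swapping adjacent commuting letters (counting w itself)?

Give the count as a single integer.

12

piece 0:x — minimal
piece 1:b — minimal
piece 2:b rests on {1:b}
piece 3:x rests on {0:x}
piece 4:c rests on {2:b, 3:x}
piece 5:b rests on {4:c}
piece 6:y rests on {4:c}
piece 7:c rests on {5:b, 6:y}
piece 8:c rests on {7:c}
piece 9:x rests on {8:c}
minimal pieces: {0:x, 1:b}
ways to finish when only these pieces remain (= sum over removing one remaining piece with nothing left below it):
  1 left: {9}→1
  2 left: {8,9}→1
  3 left: {7,8,9}→1
  4 left: {5,7,8,9}→1  {6,7,8,9}→1
  5 left: {5,6,7,8,9}→2
  6 left: {4,5,6,7,8,9}→2
  7 left: {2,4,5,6,7,8,9}→2  {3,4,5,6,7,8,9}→2
  8 left: {0,3,4,5,6,7,8,9}→2  {1,2,4,5,6,7,8,9}→2  {2,3,4,5,6,7,8,9}→4
  placing 0:x first → 6 extensions
  placing 1:b first → 6 extensions
total linear extensions = 12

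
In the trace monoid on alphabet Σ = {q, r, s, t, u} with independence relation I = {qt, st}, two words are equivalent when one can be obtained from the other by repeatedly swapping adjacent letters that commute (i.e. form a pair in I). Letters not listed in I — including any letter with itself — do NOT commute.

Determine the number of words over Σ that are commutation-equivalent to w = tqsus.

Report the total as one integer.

3

#0=t has no predecessor
#1=q has no predecessor
#2=s depends on [1:q]
#3=u depends on [0:t, 2:s]
#4=s depends on [3:u]
sources: [0:t, 1:q]
N(rest) = Σ N(rest − s) over sources s of rest; N(one piece) = 1:
  size 1 → [4]=1
  size 2 → [3,4]=1
  size 3 → [0,3,4]=1  [2,3,4]=1
  first=0(t) contributes 1
  first=1(q) contributes 2
|[w]| = 3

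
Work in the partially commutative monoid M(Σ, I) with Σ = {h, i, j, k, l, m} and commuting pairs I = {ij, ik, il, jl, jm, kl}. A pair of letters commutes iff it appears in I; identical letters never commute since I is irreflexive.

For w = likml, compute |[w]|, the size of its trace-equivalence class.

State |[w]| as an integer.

6

#0=l has no predecessor
#1=i has no predecessor
#2=k has no predecessor
#3=m depends on [0:l, 1:i, 2:k]
#4=l depends on [3:m]
sources: [0:l, 1:i, 2:k]
N(rest) = Σ N(rest − s) over sources s of rest; N(one piece) = 1:
  size 1 → [4]=1
  size 2 → [3,4]=1
  size 3 → [0,3,4]=1  [1,3,4]=1  [2,3,4]=1
  first=0(l) contributes 2
  first=1(i) contributes 2
  first=2(k) contributes 2
|[w]| = 6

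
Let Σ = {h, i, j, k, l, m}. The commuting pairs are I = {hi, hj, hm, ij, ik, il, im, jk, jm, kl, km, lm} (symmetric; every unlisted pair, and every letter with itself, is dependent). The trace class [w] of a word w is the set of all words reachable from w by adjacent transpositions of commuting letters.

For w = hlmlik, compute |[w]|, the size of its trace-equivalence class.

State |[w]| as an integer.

90

piece 0:h — minimal
piece 1:l rests on {0:h}
piece 2:m — minimal
piece 3:l rests on {1:l}
piece 4:i — minimal
piece 5:k rests on {0:h}
minimal pieces: {0:h, 2:m, 4:i}
ways to finish when only these pieces remain (= sum over removing one remaining piece with nothing left below it):
  1 left: {2}→1  {3}→1  {4}→1  {5}→1
  2 left: {1,3}→1  {2,3}→2  {2,4}→2  {2,5}→2  {3,4}→2  {3,5}→2  {4,5}→2
  3 left: {1,2,3}→3  {1,3,4}→3  {1,3,5}→3  {2,3,4}→6  {2,3,5}→6  {2,4,5}→6  {3,4,5}→6
  4 left: {0,1,3,5}→3  {1,2,3,4}→12  {1,2,3,5}→12  {1,3,4,5}→12  {2,3,4,5}→24
  placing 0:h first → 60 extensions
  placing 2:m first → 15 extensions
  placing 4:i first → 15 extensions
total linear extensions = 90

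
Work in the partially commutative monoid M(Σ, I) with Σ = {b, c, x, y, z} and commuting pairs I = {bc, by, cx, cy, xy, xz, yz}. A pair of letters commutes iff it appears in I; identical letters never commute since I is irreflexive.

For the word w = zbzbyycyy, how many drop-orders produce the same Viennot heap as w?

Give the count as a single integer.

252

#0=z has no predecessor
#1=b depends on [0:z]
#2=z depends on [1:b]
#3=b depends on [2:z]
#4=y has no predecessor
#5=y depends on [4:y]
#6=c depends on [2:z]
#7=y depends on [5:y]
#8=y depends on [7:y]
sources: [0:z, 4:y]
N(rest) = Σ N(rest − s) over sources s of rest; N(one piece) = 1:
  size 1 → [3]=1  [6]=1  [8]=1
  size 2 → [3,6]=2  [3,8]=2  [6,8]=2  [7,8]=1
  size 3 → [2,3,6]=2  [3,6,8]=6  [3,7,8]=3  [5,7,8]=1  [6,7,8]=3
  size 4 → [1,2,3,6]=2  [2,3,6,8]=8  [3,5,7,8]=4  [3,6,7,8]=12  [4,5,7,8]=1  [5,6,7,8]=4
  size 5 → [0,1,2,3,6]=2  [1,2,3,6,8]=10  [2,3,6,7,8]=20  [3,4,5,7,8]=5  [3,5,6,7,8]=20  [4,5,6,7,8]=5
  size 6 → [0,1,2,3,6,8]=12  [1,2,3,6,7,8]=30  [2,3,5,6,7,8]=40  [3,4,5,6,7,8]=30
  size 7 → [0,1,2,3,6,7,8]=42  [1,2,3,5,6,7,8]=70  [2,3,4,5,6,7,8]=70
  first=0(z) contributes 140
  first=4(y) contributes 112
|[w]| = 252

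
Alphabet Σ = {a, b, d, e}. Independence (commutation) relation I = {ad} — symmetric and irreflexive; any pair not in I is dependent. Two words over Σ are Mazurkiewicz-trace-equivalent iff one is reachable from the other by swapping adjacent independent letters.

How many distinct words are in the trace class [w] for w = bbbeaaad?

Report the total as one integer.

4

piece 0:b — minimal
piece 1:b rests on {0:b}
piece 2:b rests on {1:b}
piece 3:e rests on {2:b}
piece 4:a rests on {3:e}
piece 5:a rests on {4:a}
piece 6:a rests on {5:a}
piece 7:d rests on {3:e}
minimal pieces: {0:b}
ways to finish when only these pieces remain (= sum over removing one remaining piece with nothing left below it):
  1 left: {6}→1  {7}→1
  2 left: {5,6}→1  {6,7}→2
  3 left: {4,5,6}→1  {5,6,7}→3
  4 left: {4,5,6,7}→4
  5 left: {3,4,5,6,7}→4
  6 left: {2,3,4,5,6,7}→4
  placing 0:b first → 4 extensions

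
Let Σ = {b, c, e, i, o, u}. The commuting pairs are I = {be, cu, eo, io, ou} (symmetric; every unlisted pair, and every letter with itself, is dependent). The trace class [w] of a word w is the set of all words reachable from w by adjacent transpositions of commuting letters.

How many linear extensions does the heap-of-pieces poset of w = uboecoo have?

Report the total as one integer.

0(u) covers ∅
1(b) covers 0:u
2(o) covers 1:b
3(e) covers 0:u
4(c) covers 2:o, 3:e
5(o) covers 4:c
6(o) covers 5:o
floor of heap: 0:u
completions by unplaced set U, small U first (add the entries for U minus each lowest piece of U):
  |U|=1: {6}:1
  |U|=2: {5,6}:1
  |U|=3: {4,5,6}:1
  |U|=4: {2,4,5,6}:1  {3,4,5,6}:1
  |U|=5: {1,2,4,5,6}:1  {2,3,4,5,6}:2
  start at 0(u): 3

3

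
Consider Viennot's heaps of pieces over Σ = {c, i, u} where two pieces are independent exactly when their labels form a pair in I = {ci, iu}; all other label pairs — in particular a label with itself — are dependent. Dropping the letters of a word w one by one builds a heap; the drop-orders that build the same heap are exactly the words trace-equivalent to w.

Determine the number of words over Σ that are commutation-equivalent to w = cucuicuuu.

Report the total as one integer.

drop 0:c onto floor
drop 1:u onto {0:c}
drop 2:c onto {1:u}
drop 3:u onto {2:c}
drop 4:i onto floor
drop 5:c onto {3:u}
drop 6:u onto {5:c}
drop 7:u onto {6:u}
drop 8:u onto {7:u}
ground layer = {0:c, 4:i}
drop-orders for the pieces not yet dropped (sum over which currently-grounded one goes next):
  1 to go: {4} 1  {8} 1
  2 to go: {4,8} 2  {7,8} 1
  3 to go: {4,7,8} 3  {6,7,8} 1
  4 to go: {4,6,7,8} 4  {5,6,7,8} 1
  5 to go: {3,5,6,7,8} 1  {4,5,6,7,8} 5
  6 to go: {2,3,5,6,7,8} 1  {3,4,5,6,7,8} 6
  7 to go: {1,2,3,5,6,7,8} 1  {2,3,4,5,6,7,8} 7
  if 0:c drops first: 8 orders
  if 4:i drops first: 1 orders
heap linearizations: 9

9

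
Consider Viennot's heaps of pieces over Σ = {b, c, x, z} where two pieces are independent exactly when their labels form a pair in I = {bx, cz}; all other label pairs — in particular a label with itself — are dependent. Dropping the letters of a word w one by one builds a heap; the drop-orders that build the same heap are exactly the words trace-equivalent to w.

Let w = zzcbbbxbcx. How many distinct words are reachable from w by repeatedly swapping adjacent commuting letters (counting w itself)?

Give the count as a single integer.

15

0(z) covers ∅
1(z) covers 0:z
2(c) covers ∅
3(b) covers 1:z, 2:c
4(b) covers 3:b
5(b) covers 4:b
6(x) covers 1:z, 2:c
7(b) covers 5:b
8(c) covers 6:x, 7:b
9(x) covers 8:c
floor of heap: 0:z, 2:c
completions by unplaced set U, small U first (add the entries for U minus each lowest piece of U):
  |U|=1: {9}:1
  |U|=2: {8,9}:1
  |U|=3: {6,8,9}:1  {7,8,9}:1
  |U|=4: {5,7,8,9}:1  {6,7,8,9}:2
  |U|=5: {4,5,7,8,9}:1  {5,6,7,8,9}:3
  |U|=6: {3,4,5,7,8,9}:1  {4,5,6,7,8,9}:4
  |U|=7: {3,4,5,6,7,8,9}:5
  |U|=8: {1,3,4,5,6,7,8,9}:5  {2,3,4,5,6,7,8,9}:5
  start at 0(z): 10
  start at 2(c): 5
sum over floor = 15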